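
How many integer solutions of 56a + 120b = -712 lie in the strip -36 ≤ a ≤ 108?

10

gcd(120, 56) = 8  (120 = 2·56 + 8, 56 = 7·8).
Back-substituting, 56·(-2) + 120·(1) = 8.
Scale by -89: particular solution (178, -89); reduce a mod 15: (13, -12).
General solution: a = 13 + 15t, b = -12 - 7t for integer t.
-36 ≤ 13 + 15t ≤ 108 gives t ∈ [-3, 6], which is 10 values.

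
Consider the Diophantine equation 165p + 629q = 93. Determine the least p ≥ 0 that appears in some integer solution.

gcd(629, 165) = 1  (629 = 3×165 + 134, 165 = 1×134 + 31, 134 = 4×31 + 10, 31 = 3×10 + 1, 10 = 10×1).
1 divides 93, so solutions exist.
Back-substituting, 165×(61) + 629×(-16) = 1.
Scale by 93/1 = 93: (p₀, q₀) = (5673, -1488).
General solution: p = 5673 + 629t, q = -1488 - 165t for integer t.
p ≥ 0: smallest is 5673 mod 629 = 12 (at t = -9), with q = -3.

12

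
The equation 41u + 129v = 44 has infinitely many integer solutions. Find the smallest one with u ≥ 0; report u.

gcd(129, 41) = 1.
1 divides 44, so solutions exist.
By Bézout, 41·(-22) + 129·(7) = 1.
Scale by 44/1 = 44: (u₀, v₀) = (-968, 308).
General solution: u = -968 + 129t, v = 308 - 41t for integer t.
u ≥ 0: smallest is -968 mod 129 = 64 (at t = 8), with v = -20.

64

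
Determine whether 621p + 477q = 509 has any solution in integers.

gcd(621, 477) = 9.
9 does not divide 509 (remainder 5), so no integer solutions.

no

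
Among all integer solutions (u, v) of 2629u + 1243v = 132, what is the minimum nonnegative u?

gcd(2629, 1243):
  2629 = 2·1243 + 143
  1243 = 8·143 + 99
  143 = 1·99 + 44
  99 = 2·44 + 11
  44 = 4·11
so gcd(2629, 1243) = 11.
11 divides 132, so solutions exist.
Back-substitute for Bézout coefficients:
  11 = 99 - 2·44
  ... = 2629·(-26) + 1243·(55)
Scale by 132/11 = 12: (u₀, v₀) = (-312, 660).
General solution: u = -312 + 113t, v = 660 - 239t for integer t.
u ≥ 0: smallest is -312 mod 113 = 27 (at t = 3), with v = -57.

27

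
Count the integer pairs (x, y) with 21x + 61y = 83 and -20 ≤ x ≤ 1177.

19

gcd(61, 21) = 1.
By Bézout, 21·(-29) + 61·(10) = 1.
Particular solution: (33, -10).
General solution: x = 33 + 61t, y = -10 - 21t for integer t.
-20 ≤ 33 + 61t ≤ 1177 gives t ∈ [0, 18], which is 19 values.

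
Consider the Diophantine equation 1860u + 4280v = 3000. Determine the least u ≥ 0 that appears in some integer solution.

188

gcd(4280, 1860) = 20  (4280 = 2·1860 + 560, 1860 = 3·560 + 180, 560 = 3·180 + 20, 180 = 9·20).
20 divides 3000, so solutions exist.
Back-substituting, 1860·(-23) + 4280·(10) = 20.
Scale by 3000/20 = 150: (u₀, v₀) = (-3450, 1500).
General solution: u = -3450 + 214t, v = 1500 - 93t for integer t.
u ≥ 0: smallest is -3450 mod 214 = 188 (at t = 17), with v = -81.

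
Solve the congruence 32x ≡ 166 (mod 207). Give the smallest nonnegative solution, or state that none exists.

gcd(207, 32) = 1.
1 divides 166, so solutions exist.
By Bézout, 32*(-97) + 207*(15) = 1.
So 32*(-97) ≡ 1 (mod 207); multiply by 166: x ≡ -16102 (mod 207).
Smallest nonnegative: x = -16102 mod 207 = 44.

44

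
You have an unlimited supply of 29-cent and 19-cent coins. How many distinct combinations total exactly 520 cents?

Need nonnegative integers with 29j + 19k = 520.
gcd(29, 19) = 1, and 29·(2) + 19·(-3) = 1.
So (j₀, k₀) = (1040, -1560); general j = 1040 + 19t, k = -1560 - 29t.
j ≥ 0 ⇒ t ≥ -54; k ≥ 0 ⇒ t ≤ -54. That's 1 value of t.

1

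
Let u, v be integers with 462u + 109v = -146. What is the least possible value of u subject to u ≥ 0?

95

gcd(462, 109) = 1.
1 divides -146, so solutions exist.
By Bézout, 462*(21) + 109*(-89) = 1.
Scale by -146/1 = -146: (u₀, v₀) = (-3066, 12994).
General solution: u = -3066 + 109t, v = 12994 - 462t for integer t.
u ≥ 0: smallest is -3066 mod 109 = 95 (at t = 29), with v = -404.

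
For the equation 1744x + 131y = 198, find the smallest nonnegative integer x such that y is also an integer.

gcd(1744, 131):
  1744 = 13×131 + 41
  131 = 3×41 + 8
  41 = 5×8 + 1
  8 = 8×1
so gcd(1744, 131) = 1.
1 divides 198, so solutions exist.
Back-substitute for Bézout coefficients:
  1 = 41 - 5×8
  ... = 1744×(16) + 131×(-213)
Scale by 198/1 = 198: (x₀, y₀) = (3168, -42174).
General solution: x = 3168 + 131t, y = -42174 - 1744t for integer t.
x ≥ 0: smallest is 3168 mod 131 = 24 (at t = -24), with y = -318.

24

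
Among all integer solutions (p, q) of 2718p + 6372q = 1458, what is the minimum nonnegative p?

gcd(6372, 2718) = 18.
18 divides 1458, so solutions exist.
By Bézout, 2718·(-143) + 6372·(61) = 18.
Scale by 1458/18 = 81: (p₀, q₀) = (-11583, 4941).
General solution: p = -11583 + 354t, q = 4941 - 151t for integer t.
p ≥ 0: smallest is -11583 mod 354 = 99 (at t = 33), with q = -42.

99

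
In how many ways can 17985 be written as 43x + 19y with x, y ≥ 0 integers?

22

gcd(43, 19) = 1.
By Bézout, 43*(4) + 19*(-9) = 1.
One solution: (6, 933).
General: x = 6 + 19t, y = 933 - 43t.
x ≥ 0 ⇒ t ≥ 0; y ≥ 0 ⇒ t ≤ 21. So t ∈ [0, 21]: 22 solutions.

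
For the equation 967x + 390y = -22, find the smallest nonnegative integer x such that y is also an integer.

gcd(967, 390) = 1  (967 = 2*390 + 187, 390 = 2*187 + 16, 187 = 11*16 + 11, 16 = 1*11 + 5, 11 = 2*5 + 1, 5 = 5*1).
1 divides -22, so solutions exist.
Back-substituting, 967*(73) + 390*(-181) = 1.
Scale by -22/1 = -22: (x₀, y₀) = (-1606, 3982).
General solution: x = -1606 + 390t, y = 3982 - 967t for integer t.
x ≥ 0: smallest is -1606 mod 390 = 344 (at t = 5), with y = -853.

344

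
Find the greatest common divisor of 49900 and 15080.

20

gcd(49900, 15080) = 20  (49900 = 3×15080 + 4660, 15080 = 3×4660 + 1100, 4660 = 4×1100 + 260, 1100 = 4×260 + 60, 260 = 4×60 + 20, 60 = 3×20).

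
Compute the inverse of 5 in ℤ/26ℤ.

21

gcd(26, 5):
  26 = 5*5 + 1
  5 = 5*1
so gcd(26, 5) = 1.
Back-substitute for Bézout coefficients:
  1 = 26 - 5*5
  ... = 5*(-5) + 26*(1)
So 5*-5 ≡ 1 (mod 26), and -5 mod 26 = 21.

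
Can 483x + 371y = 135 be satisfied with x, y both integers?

gcd(483, 371) = 7  (483 = 1×371 + 112, 371 = 3×112 + 35, 112 = 3×35 + 7, 35 = 5×7).
7 does not divide 135 (remainder 2), so no integer solutions.

no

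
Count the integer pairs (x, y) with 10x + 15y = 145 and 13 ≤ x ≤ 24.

gcd(15, 10):
  15 = 1*10 + 5
  10 = 2*5
so gcd(15, 10) = 5.
Back-substitute for Bézout coefficients:
  5 = 15 - 1*10
  ... = 10*(-1) + 15*(1)
Scale by 29: particular solution (-29, 29); reduce x mod 3: (1, 9).
General solution: x = 1 + 3t, y = 9 - 2t for integer t.
13 ≤ 1 + 3t ≤ 24 gives t ∈ [4, 7], which is 4 values.

4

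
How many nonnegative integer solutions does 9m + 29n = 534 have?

gcd(29, 9) = 1.
By Bézout, 9×(13) + 29×(-4) = 1.
One solution: (11, 15).
General: m = 11 + 29t, n = 15 - 9t.
m ≥ 0 ⇒ t ≥ 0; n ≥ 0 ⇒ t ≤ 1. So t ∈ [0, 1]: 2 solutions.

2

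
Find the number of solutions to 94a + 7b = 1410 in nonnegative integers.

3

gcd(94, 7) = 1  (94 = 13×7 + 3, 7 = 2×3 + 1, 3 = 3×1).
Back-substituting, 94×(-2) + 7×(27) = 1.
Scale by 1410: one solution is (-2820, 38070). Reduce a mod 7: (1, 188).
General: a = 1 + 7t, b = 188 - 94t.
a ≥ 0 ⇒ t ≥ 0; b ≥ 0 ⇒ t ≤ 2. So t ∈ [0, 2]: 3 solutions.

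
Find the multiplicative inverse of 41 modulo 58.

gcd(58, 41):
  58 = 1·41 + 17
  41 = 2·17 + 7
  17 = 2·7 + 3
  7 = 2·3 + 1
  3 = 3·1
so gcd(58, 41) = 1.
Back-substitute for Bézout coefficients:
  1 = 7 - 2·3
  ... = 41·(17) + 58·(-12)
So 41·17 ≡ 1 (mod 58), and 17 mod 58 = 17.

17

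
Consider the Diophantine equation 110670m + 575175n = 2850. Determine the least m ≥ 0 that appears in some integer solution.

9355

gcd(575175, 110670) = 15.
15 divides 2850, so solutions exist.
By Bézout, 110670×(-2978) + 575175×(573) = 15.
Scale by 2850/15 = 190: (m₀, n₀) = (-565820, 108870).
General solution: m = -565820 + 38345t, n = 108870 - 7378t for integer t.
m ≥ 0: smallest is -565820 mod 38345 = 9355 (at t = 15), with n = -1800.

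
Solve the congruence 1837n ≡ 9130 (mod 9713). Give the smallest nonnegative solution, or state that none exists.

gcd(9713, 1837) = 11  (9713 = 5×1837 + 528, 1837 = 3×528 + 253, 528 = 2×253 + 22, 253 = 11×22 + 11, 22 = 2×11).
11 divides 9130, so solutions exist.
Back-substituting, 1837×(423) + 9713×(-80) = 11.
So 1837×(423) ≡ 11 (mod 9713); multiply by 830: n ≡ 351090 (mod 883).
Smallest nonnegative: n = 351090 mod 883 = 539.

539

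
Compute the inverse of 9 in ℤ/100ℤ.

gcd(100, 9):
  100 = 11*9 + 1
  9 = 9*1
so gcd(100, 9) = 1.
Back-substitute for Bézout coefficients:
  1 = 100 - 11*9
  ... = 9*(-11) + 100*(1)
So 9*-11 ≡ 1 (mod 100), and -11 mod 100 = 89.

89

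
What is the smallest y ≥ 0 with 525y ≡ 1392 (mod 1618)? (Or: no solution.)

gcd(1618, 525):
  1618 = 3*525 + 43
  525 = 12*43 + 9
  43 = 4*9 + 7
  9 = 1*7 + 2
  7 = 3*2 + 1
  2 = 2*1
so gcd(1618, 525) = 1.
1 divides 1392, so solutions exist.
Back-substitute for Bézout coefficients:
  1 = 7 - 3*2
  ... = 525*(-715) + 1618*(232)
So 525*(-715) ≡ 1 (mod 1618); multiply by 1392: y ≡ -995280 (mod 1618).
Smallest nonnegative: y = -995280 mod 1618 = 1408.

1408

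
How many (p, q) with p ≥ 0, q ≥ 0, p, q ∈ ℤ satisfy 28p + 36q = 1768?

7

gcd(36, 28) = 4.
By Bézout, 28×(4) + 36×(-3) = 4.
One solution: (4, 46).
General: p = 4 + 9t, q = 46 - 7t.
p ≥ 0 ⇒ t ≥ 0; q ≥ 0 ⇒ t ≤ 6. So t ∈ [0, 6]: 7 solutions.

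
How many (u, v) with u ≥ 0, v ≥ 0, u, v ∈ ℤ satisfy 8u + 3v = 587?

25

gcd(8, 3) = 1.
By Bézout, 8·(-1) + 3·(3) = 1.
One solution: (1, 193).
General: u = 1 + 3t, v = 193 - 8t.
u ≥ 0 ⇒ t ≥ 0; v ≥ 0 ⇒ t ≤ 24. So t ∈ [0, 24]: 25 solutions.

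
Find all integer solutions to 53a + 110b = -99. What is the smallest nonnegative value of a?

77

gcd(110, 53):
  110 = 2×53 + 4
  53 = 13×4 + 1
  4 = 4×1
so gcd(110, 53) = 1.
1 divides -99, so solutions exist.
Back-substitute for Bézout coefficients:
  1 = 53 - 13×4
  ... = 53×(27) + 110×(-13)
Scale by -99/1 = -99: (a₀, b₀) = (-2673, 1287).
General solution: a = -2673 + 110t, b = 1287 - 53t for integer t.
a ≥ 0: smallest is -2673 mod 110 = 77 (at t = 25), with b = -38.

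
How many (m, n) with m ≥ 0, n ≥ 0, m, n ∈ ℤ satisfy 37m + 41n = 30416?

gcd(41, 37) = 1  (41 = 1*37 + 4, 37 = 9*4 + 1, 4 = 4*1).
Back-substituting, 37*(10) + 41*(-9) = 1.
Scale by 30416: one solution is (304160, -273744). Reduce m mod 41: (22, 722).
General: m = 22 + 41t, n = 722 - 37t.
m ≥ 0 ⇒ t ≥ 0; n ≥ 0 ⇒ t ≤ 19. So t ∈ [0, 19]: 20 solutions.

20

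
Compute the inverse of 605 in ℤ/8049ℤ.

gcd(8049, 605) = 1  (8049 = 13*605 + 184, 605 = 3*184 + 53, 184 = 3*53 + 25, 53 = 2*25 + 3, 25 = 8*3 + 1, 3 = 3*1).
Back-substituting, 605*(-2581) + 8049*(194) = 1.
So 605*-2581 ≡ 1 (mod 8049), and -2581 mod 8049 = 5468.

5468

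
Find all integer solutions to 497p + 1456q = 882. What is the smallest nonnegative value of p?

34

gcd(1456, 497):
  1456 = 2·497 + 462
  497 = 1·462 + 35
  462 = 13·35 + 7
  35 = 5·7
so gcd(1456, 497) = 7.
7 divides 882, so solutions exist.
Back-substitute for Bézout coefficients:
  7 = 462 - 13·35
  ... = 497·(-41) + 1456·(14)
Scale by 882/7 = 126: (p₀, q₀) = (-5166, 1764).
General solution: p = -5166 + 208t, q = 1764 - 71t for integer t.
p ≥ 0: smallest is -5166 mod 208 = 34 (at t = 25), with q = -11.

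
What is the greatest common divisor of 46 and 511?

gcd(511, 46) = 1  (511 = 11*46 + 5, 46 = 9*5 + 1, 5 = 5*1).

1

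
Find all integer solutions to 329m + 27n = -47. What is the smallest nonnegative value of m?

23

gcd(329, 27):
  329 = 12*27 + 5
  27 = 5*5 + 2
  5 = 2*2 + 1
  2 = 2*1
so gcd(329, 27) = 1.
1 divides -47, so solutions exist.
Back-substitute for Bézout coefficients:
  1 = 5 - 2*2
  ... = 329*(11) + 27*(-134)
Scale by -47/1 = -47: (m₀, n₀) = (-517, 6298).
General solution: m = -517 + 27t, n = 6298 - 329t for integer t.
m ≥ 0: smallest is -517 mod 27 = 23 (at t = 20), with n = -282.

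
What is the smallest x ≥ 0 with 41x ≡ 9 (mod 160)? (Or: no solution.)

gcd(160, 41) = 1.
1 divides 9, so solutions exist.
By Bézout, 41·(-39) + 160·(10) = 1.
So 41·(-39) ≡ 1 (mod 160); multiply by 9: x ≡ -351 (mod 160).
Smallest nonnegative: x = -351 mod 160 = 129.

129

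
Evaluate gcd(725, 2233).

29

gcd(2233, 725):
  2233 = 3×725 + 58
  725 = 12×58 + 29
  58 = 2×29
so gcd(2233, 725) = 29.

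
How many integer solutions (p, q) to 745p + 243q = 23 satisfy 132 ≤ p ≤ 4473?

gcd(745, 243) = 1  (745 = 3×243 + 16, 243 = 15×16 + 3, 16 = 5×3 + 1, 3 = 3×1).
Back-substituting, 745×(76) + 243×(-233) = 1.
Scale by 23: particular solution (1748, -5359); reduce p mod 243: (47, -144).
General solution: p = 47 + 243t, q = -144 - 745t for integer t.
132 ≤ 47 + 243t ≤ 4473 gives t ∈ [1, 18], which is 18 values.

18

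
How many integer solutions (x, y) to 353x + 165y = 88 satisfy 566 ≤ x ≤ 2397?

11

gcd(353, 165) = 1.
By Bézout, 353*(-43) + 165*(92) = 1.
Particular solution: (11, -23).
General solution: x = 11 + 165t, y = -23 - 353t for integer t.
566 ≤ 11 + 165t ≤ 2397 gives t ∈ [4, 14], which is 11 values.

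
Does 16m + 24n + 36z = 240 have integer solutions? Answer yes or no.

gcd(24, 16) = 8  (24 = 1×16 + 8, 16 = 2×8).
gcd(8, 36) = 4.
4 divides 240, so integer solutions exist.

yes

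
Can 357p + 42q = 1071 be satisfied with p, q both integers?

gcd(357, 42):
  357 = 8*42 + 21
  42 = 2*21
so gcd(357, 42) = 21.
21 divides 1071, so integer solutions exist.

yes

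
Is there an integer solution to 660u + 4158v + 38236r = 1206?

gcd(4158, 660):
  4158 = 6*660 + 198
  660 = 3*198 + 66
  198 = 3*66
so gcd(4158, 660) = 66.
gcd(66, 38236) = 22.
22 does not divide 1206 (remainder 18), so no integer solutions.

no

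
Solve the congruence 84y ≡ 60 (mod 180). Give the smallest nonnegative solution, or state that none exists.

gcd(180, 84) = 12.
12 divides 60, so solutions exist.
By Bézout, 84×(-2) + 180×(1) = 12.
So 84×(-2) ≡ 12 (mod 180); multiply by 5: y ≡ -10 (mod 15).
Smallest nonnegative: y = -10 mod 15 = 5.

5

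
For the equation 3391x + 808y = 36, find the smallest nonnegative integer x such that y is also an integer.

732

gcd(3391, 808) = 1  (3391 = 4·808 + 159, 808 = 5·159 + 13, 159 = 12·13 + 3, 13 = 4·3 + 1, 3 = 3·1).
1 divides 36, so solutions exist.
Back-substituting, 3391·(-249) + 808·(1045) = 1.
Scale by 36/1 = 36: (x₀, y₀) = (-8964, 37620).
General solution: x = -8964 + 808t, y = 37620 - 3391t for integer t.
x ≥ 0: smallest is -8964 mod 808 = 732 (at t = 12), with y = -3072.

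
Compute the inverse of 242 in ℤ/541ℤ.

gcd(541, 242) = 1.
By Bézout, 242·(-38) + 541·(17) = 1.
So 242·-38 ≡ 1 (mod 541), and -38 mod 541 = 503.

503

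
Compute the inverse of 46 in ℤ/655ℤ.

gcd(655, 46) = 1  (655 = 14×46 + 11, 46 = 4×11 + 2, 11 = 5×2 + 1, 2 = 2×1).
Back-substituting, 46×(-299) + 655×(21) = 1.
So 46×-299 ≡ 1 (mod 655), and -299 mod 655 = 356.

356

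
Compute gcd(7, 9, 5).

gcd(9, 7):
  9 = 1×7 + 2
  7 = 3×2 + 1
  2 = 2×1
so gcd(9, 7) = 1.
gcd(1, 5) = 1.

1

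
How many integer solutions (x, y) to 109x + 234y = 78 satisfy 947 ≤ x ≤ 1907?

4

gcd(234, 109) = 1  (234 = 2*109 + 16, 109 = 6*16 + 13, 16 = 1*13 + 3, 13 = 4*3 + 1, 3 = 3*1).
Back-substituting, 109*(73) + 234*(-34) = 1.
Scale by 78: particular solution (5694, -2652); reduce x mod 234: (78, -36).
General solution: x = 78 + 234t, y = -36 - 109t for integer t.
947 ≤ 78 + 234t ≤ 1907 gives t ∈ [4, 7], which is 4 values.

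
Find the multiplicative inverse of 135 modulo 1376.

1111

gcd(1376, 135):
  1376 = 10×135 + 26
  135 = 5×26 + 5
  26 = 5×5 + 1
  5 = 5×1
so gcd(1376, 135) = 1.
Back-substitute for Bézout coefficients:
  1 = 26 - 5×5
  ... = 135×(-265) + 1376×(26)
So 135×-265 ≡ 1 (mod 1376), and -265 mod 1376 = 1111.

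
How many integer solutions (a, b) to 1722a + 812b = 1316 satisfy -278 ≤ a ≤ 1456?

30

gcd(1722, 812) = 14  (1722 = 2·812 + 98, 812 = 8·98 + 28, 98 = 3·28 + 14, 28 = 2·14).
Back-substituting, 1722·(25) + 812·(-53) = 14.
Scale by 94: particular solution (2350, -4982); reduce a mod 58: (30, -62).
General solution: a = 30 + 58t, b = -62 - 123t for integer t.
-278 ≤ 30 + 58t ≤ 1456 gives t ∈ [-5, 24], which is 30 values.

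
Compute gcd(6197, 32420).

gcd(32420, 6197):
  32420 = 5*6197 + 1435
  6197 = 4*1435 + 457
  1435 = 3*457 + 64
  457 = 7*64 + 9
  64 = 7*9 + 1
  9 = 9*1
so gcd(32420, 6197) = 1.

1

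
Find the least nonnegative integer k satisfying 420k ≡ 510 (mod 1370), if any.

11

gcd(1370, 420) = 10.
10 divides 510, so solutions exist.
By Bézout, 420*(62) + 1370*(-19) = 10.
So 420*(62) ≡ 10 (mod 1370); multiply by 51: k ≡ 3162 (mod 137).
Smallest nonnegative: k = 3162 mod 137 = 11.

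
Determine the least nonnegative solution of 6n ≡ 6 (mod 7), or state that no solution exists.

1

gcd(7, 6) = 1.
1 divides 6, so solutions exist.
By Bézout, 6·(-1) + 7·(1) = 1.
So 6·(-1) ≡ 1 (mod 7); multiply by 6: n ≡ -6 (mod 7).
Smallest nonnegative: n = -6 mod 7 = 1.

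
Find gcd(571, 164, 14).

gcd(571, 164):
  571 = 3·164 + 79
  164 = 2·79 + 6
  79 = 13·6 + 1
  6 = 6·1
so gcd(571, 164) = 1.
gcd(1, 14) = 1.

1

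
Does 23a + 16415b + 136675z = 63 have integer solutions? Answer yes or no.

yes

gcd(16415, 23) = 1  (16415 = 713×23 + 16, 23 = 1×16 + 7, 16 = 2×7 + 2, 7 = 3×2 + 1, 2 = 2×1).
gcd(1, 136675) = 1.
1 divides 63, so integer solutions exist.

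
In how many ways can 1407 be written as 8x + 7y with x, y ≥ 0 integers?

gcd(8, 7) = 1  (8 = 1·7 + 1, 7 = 7·1).
Back-substituting, 8·(1) + 7·(-1) = 1.
Scale by 1407: one solution is (1407, -1407). Reduce x mod 7: (0, 201).
General: x = 0 + 7t, y = 201 - 8t.
x ≥ 0 ⇒ t ≥ 0; y ≥ 0 ⇒ t ≤ 25. So t ∈ [0, 25]: 26 solutions.

26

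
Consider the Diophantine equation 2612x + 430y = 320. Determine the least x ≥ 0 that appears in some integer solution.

gcd(2612, 430):
  2612 = 6*430 + 32
  430 = 13*32 + 14
  32 = 2*14 + 4
  14 = 3*4 + 2
  4 = 2*2
so gcd(2612, 430) = 2.
2 divides 320, so solutions exist.
Back-substitute for Bézout coefficients:
  2 = 14 - 3*4
  ... = 2612*(-94) + 430*(571)
Scale by 320/2 = 160: (x₀, y₀) = (-15040, 91360).
General solution: x = -15040 + 215t, y = 91360 - 1306t for integer t.
x ≥ 0: smallest is -15040 mod 215 = 10 (at t = 70), with y = -60.

10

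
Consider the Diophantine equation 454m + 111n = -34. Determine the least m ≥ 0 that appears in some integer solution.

41

gcd(454, 111):
  454 = 4×111 + 10
  111 = 11×10 + 1
  10 = 10×1
so gcd(454, 111) = 1.
1 divides -34, so solutions exist.
Back-substitute for Bézout coefficients:
  1 = 111 - 11×10
  ... = 454×(-11) + 111×(45)
Scale by -34/1 = -34: (m₀, n₀) = (374, -1530).
General solution: m = 374 + 111t, n = -1530 - 454t for integer t.
m ≥ 0: smallest is 374 mod 111 = 41 (at t = -3), with n = -168.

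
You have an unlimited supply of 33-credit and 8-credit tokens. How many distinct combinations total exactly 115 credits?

1

Need nonnegative integers with 33j + 8k = 115.
gcd(33, 8) = 1, and 33·(1) + 8·(-4) = 1.
So (j₀, k₀) = (115, -460); general j = 115 + 8t, k = -460 - 33t.
j ≥ 0 ⇒ t ≥ -14; k ≥ 0 ⇒ t ≤ -14. That's 1 value of t.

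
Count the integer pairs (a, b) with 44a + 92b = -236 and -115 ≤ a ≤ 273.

17

gcd(92, 44) = 4  (92 = 2×44 + 4, 44 = 11×4).
Back-substituting, 44×(-2) + 92×(1) = 4.
Scale by -59: particular solution (118, -59); reduce a mod 23: (3, -4).
General solution: a = 3 + 23t, b = -4 - 11t for integer t.
-115 ≤ 3 + 23t ≤ 273 gives t ∈ [-5, 11], which is 17 values.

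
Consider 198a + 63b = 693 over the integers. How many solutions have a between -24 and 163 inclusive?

gcd(198, 63) = 9  (198 = 3·63 + 9, 63 = 7·9).
Back-substituting, 198·(1) + 63·(-3) = 9.
Scale by 77: particular solution (77, -231); reduce a mod 7: (0, 11).
General solution: a = 0 + 7t, b = 11 - 22t for integer t.
-24 ≤ 0 + 7t ≤ 163 gives t ∈ [-3, 23], which is 27 values.

27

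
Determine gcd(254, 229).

1

gcd(254, 229):
  254 = 1·229 + 25
  229 = 9·25 + 4
  25 = 6·4 + 1
  4 = 4·1
so gcd(254, 229) = 1.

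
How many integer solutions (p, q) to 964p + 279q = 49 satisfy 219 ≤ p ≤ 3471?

gcd(964, 279) = 1  (964 = 3×279 + 127, 279 = 2×127 + 25, 127 = 5×25 + 2, 25 = 12×2 + 1, 2 = 2×1).
Back-substituting, 964×(-134) + 279×(463) = 1.
Scale by 49: particular solution (-6566, 22687); reduce p mod 279: (130, -449).
General solution: p = 130 + 279t, q = -449 - 964t for integer t.
219 ≤ 130 + 279t ≤ 3471 gives t ∈ [1, 11], which is 11 values.

11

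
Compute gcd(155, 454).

1

gcd(454, 155):
  454 = 2×155 + 144
  155 = 1×144 + 11
  144 = 13×11 + 1
  11 = 11×1
so gcd(454, 155) = 1.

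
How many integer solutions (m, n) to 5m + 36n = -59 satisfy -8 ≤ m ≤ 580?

16

gcd(36, 5) = 1  (36 = 7×5 + 1, 5 = 5×1).
Back-substituting, 5×(-7) + 36×(1) = 1.
Scale by -59: particular solution (413, -59); reduce m mod 36: (17, -4).
General solution: m = 17 + 36t, n = -4 - 5t for integer t.
-8 ≤ 17 + 36t ≤ 580 gives t ∈ [0, 15], which is 16 values.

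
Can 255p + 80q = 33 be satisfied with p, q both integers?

gcd(255, 80) = 5.
5 does not divide 33 (remainder 3), so no integer solutions.

no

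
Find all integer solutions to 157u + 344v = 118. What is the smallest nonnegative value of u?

38

gcd(344, 157) = 1  (344 = 2·157 + 30, 157 = 5·30 + 7, 30 = 4·7 + 2, 7 = 3·2 + 1, 2 = 2·1).
1 divides 118, so solutions exist.
Back-substituting, 157·(149) + 344·(-68) = 1.
Scale by 118/1 = 118: (u₀, v₀) = (17582, -8024).
General solution: u = 17582 + 344t, v = -8024 - 157t for integer t.
u ≥ 0: smallest is 17582 mod 344 = 38 (at t = -51), with v = -17.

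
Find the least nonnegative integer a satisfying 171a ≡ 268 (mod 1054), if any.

846

gcd(1054, 171) = 1.
1 divides 268, so solutions exist.
By Bézout, 171×(-339) + 1054×(55) = 1.
So 171×(-339) ≡ 1 (mod 1054); multiply by 268: a ≡ -90852 (mod 1054).
Smallest nonnegative: a = -90852 mod 1054 = 846.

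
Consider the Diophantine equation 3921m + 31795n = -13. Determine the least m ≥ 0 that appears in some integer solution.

gcd(31795, 3921) = 1  (31795 = 8·3921 + 427, 3921 = 9·427 + 78, 427 = 5·78 + 37, 78 = 2·37 + 4, 37 = 9·4 + 1, 4 = 4·1).
1 divides -13, so solutions exist.
Back-substituting, 3921·(-7744) + 31795·(955) = 1.
Scale by -13/1 = -13: (m₀, n₀) = (100672, -12415).
General solution: m = 100672 + 31795t, n = -12415 - 3921t for integer t.
m ≥ 0: smallest is 100672 mod 31795 = 5287 (at t = -3), with n = -652.

5287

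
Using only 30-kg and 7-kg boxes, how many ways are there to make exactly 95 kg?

Need nonnegative integers with 30j + 7k = 95.
gcd(30, 7) = 1, and 30·(-3) + 7·(13) = 1.
So (j₀, k₀) = (-285, 1235); general j = -285 + 7t, k = 1235 - 30t.
j ≥ 0 ⇒ t ≥ 41; k ≥ 0 ⇒ t ≤ 41. That's 1 value of t.

1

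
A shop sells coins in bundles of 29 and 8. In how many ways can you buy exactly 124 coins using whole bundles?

1

Need nonnegative integers with 29j + 8k = 124.
gcd(29, 8) = 1, and 29·(-3) + 8·(11) = 1.
So (j₀, k₀) = (-372, 1364); general j = -372 + 8t, k = 1364 - 29t.
j ≥ 0 ⇒ t ≥ 47; k ≥ 0 ⇒ t ≤ 47. That's 1 value of t.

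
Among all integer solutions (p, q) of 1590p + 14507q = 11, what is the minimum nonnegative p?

3166

gcd(14507, 1590) = 1.
1 divides 11, so solutions exist.
By Bézout, 1590×(-1031) + 14507×(113) = 1.
Scale by 11/1 = 11: (p₀, q₀) = (-11341, 1243).
General solution: p = -11341 + 14507t, q = 1243 - 1590t for integer t.
p ≥ 0: smallest is -11341 mod 14507 = 3166 (at t = 1), with q = -347.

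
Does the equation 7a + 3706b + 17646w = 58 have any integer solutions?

yes

gcd(3706, 7):
  3706 = 529*7 + 3
  7 = 2*3 + 1
  3 = 3*1
so gcd(3706, 7) = 1.
gcd(1, 17646) = 1.
1 divides 58, so integer solutions exist.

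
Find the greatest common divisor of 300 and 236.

gcd(300, 236) = 4  (300 = 1×236 + 64, 236 = 3×64 + 44, 64 = 1×44 + 20, 44 = 2×20 + 4, 20 = 5×4).

4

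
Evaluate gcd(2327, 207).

1

gcd(2327, 207):
  2327 = 11·207 + 50
  207 = 4·50 + 7
  50 = 7·7 + 1
  7 = 7·1
so gcd(2327, 207) = 1.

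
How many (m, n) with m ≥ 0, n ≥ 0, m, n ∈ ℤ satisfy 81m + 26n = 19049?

gcd(81, 26) = 1  (81 = 3×26 + 3, 26 = 8×3 + 2, 3 = 1×2 + 1, 2 = 2×1).
Back-substituting, 81×(9) + 26×(-28) = 1.
Scale by 19049: one solution is (171441, -533372). Reduce m mod 26: (23, 661).
General: m = 23 + 26t, n = 661 - 81t.
m ≥ 0 ⇒ t ≥ 0; n ≥ 0 ⇒ t ≤ 8. So t ∈ [0, 8]: 9 solutions.

9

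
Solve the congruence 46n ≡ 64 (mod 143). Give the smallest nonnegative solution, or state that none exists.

gcd(143, 46) = 1.
1 divides 64, so solutions exist.
By Bézout, 46*(28) + 143*(-9) = 1.
So 46*(28) ≡ 1 (mod 143); multiply by 64: n ≡ 1792 (mod 143).
Smallest nonnegative: n = 1792 mod 143 = 76.

76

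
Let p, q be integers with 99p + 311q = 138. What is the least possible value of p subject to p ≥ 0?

gcd(311, 99) = 1.
1 divides 138, so solutions exist.
By Bézout, 99·(22) + 311·(-7) = 1.
Scale by 138/1 = 138: (p₀, q₀) = (3036, -966).
General solution: p = 3036 + 311t, q = -966 - 99t for integer t.
p ≥ 0: smallest is 3036 mod 311 = 237 (at t = -9), with q = -75.

237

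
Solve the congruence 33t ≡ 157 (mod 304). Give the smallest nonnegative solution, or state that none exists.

189

gcd(304, 33):
  304 = 9×33 + 7
  33 = 4×7 + 5
  7 = 1×5 + 2
  5 = 2×2 + 1
  2 = 2×1
so gcd(304, 33) = 1.
1 divides 157, so solutions exist.
Back-substitute for Bézout coefficients:
  1 = 5 - 2×2
  ... = 33×(129) + 304×(-14)
So 33×(129) ≡ 1 (mod 304); multiply by 157: t ≡ 20253 (mod 304).
Smallest nonnegative: t = 20253 mod 304 = 189.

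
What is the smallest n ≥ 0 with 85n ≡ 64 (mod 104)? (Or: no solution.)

24

gcd(104, 85) = 1  (104 = 1*85 + 19, 85 = 4*19 + 9, 19 = 2*9 + 1, 9 = 9*1).
1 divides 64, so solutions exist.
Back-substituting, 85*(-11) + 104*(9) = 1.
So 85*(-11) ≡ 1 (mod 104); multiply by 64: n ≡ -704 (mod 104).
Smallest nonnegative: n = -704 mod 104 = 24.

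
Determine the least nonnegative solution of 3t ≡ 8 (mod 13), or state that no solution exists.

7

gcd(13, 3) = 1  (13 = 4·3 + 1, 3 = 3·1).
1 divides 8, so solutions exist.
Back-substituting, 3·(-4) + 13·(1) = 1.
So 3·(-4) ≡ 1 (mod 13); multiply by 8: t ≡ -32 (mod 13).
Smallest nonnegative: t = -32 mod 13 = 7.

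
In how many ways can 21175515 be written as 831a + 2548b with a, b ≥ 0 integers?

gcd(2548, 831) = 1  (2548 = 3*831 + 55, 831 = 15*55 + 6, 55 = 9*6 + 1, 6 = 6*1).
Back-substituting, 831*(-417) + 2548*(136) = 1.
Scale by 21175515: one solution is (-8830189755, 2879870040). Reduce a mod 2548: (1069, 7962).
General: a = 1069 + 2548t, b = 7962 - 831t.
a ≥ 0 ⇒ t ≥ 0; b ≥ 0 ⇒ t ≤ 9. So t ∈ [0, 9]: 10 solutions.

10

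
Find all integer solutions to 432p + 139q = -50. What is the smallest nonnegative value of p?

43

gcd(432, 139):
  432 = 3×139 + 15
  139 = 9×15 + 4
  15 = 3×4 + 3
  4 = 1×3 + 1
  3 = 3×1
so gcd(432, 139) = 1.
1 divides -50, so solutions exist.
Back-substitute for Bézout coefficients:
  1 = 4 - 1×3
  ... = 432×(-37) + 139×(115)
Scale by -50/1 = -50: (p₀, q₀) = (1850, -5750).
General solution: p = 1850 + 139t, q = -5750 - 432t for integer t.
p ≥ 0: smallest is 1850 mod 139 = 43 (at t = -13), with q = -134.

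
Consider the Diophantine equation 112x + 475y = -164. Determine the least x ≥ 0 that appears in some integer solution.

gcd(475, 112):
  475 = 4·112 + 27
  112 = 4·27 + 4
  27 = 6·4 + 3
  4 = 1·3 + 1
  3 = 3·1
so gcd(475, 112) = 1.
1 divides -164, so solutions exist.
Back-substitute for Bézout coefficients:
  1 = 4 - 1·3
  ... = 112·(123) + 475·(-29)
Scale by -164/1 = -164: (x₀, y₀) = (-20172, 4756).
General solution: x = -20172 + 475t, y = 4756 - 112t for integer t.
x ≥ 0: smallest is -20172 mod 475 = 253 (at t = 43), with y = -60.

253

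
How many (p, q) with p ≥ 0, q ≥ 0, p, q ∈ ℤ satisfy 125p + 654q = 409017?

5

gcd(654, 125) = 1  (654 = 5·125 + 29, 125 = 4·29 + 9, 29 = 3·9 + 2, 9 = 4·2 + 1, 2 = 2·1).
Back-substituting, 125·(293) + 654·(-56) = 1.
Scale by 409017: one solution is (119841981, -22904952). Reduce p mod 654: (405, 548).
General: p = 405 + 654t, q = 548 - 125t.
p ≥ 0 ⇒ t ≥ 0; q ≥ 0 ⇒ t ≤ 4. So t ∈ [0, 4]: 5 solutions.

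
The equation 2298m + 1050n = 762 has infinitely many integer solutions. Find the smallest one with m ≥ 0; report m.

94

gcd(2298, 1050) = 6.
6 divides 762, so solutions exist.
By Bézout, 2298·(-53) + 1050·(116) = 6.
Scale by 762/6 = 127: (m₀, n₀) = (-6731, 14732).
General solution: m = -6731 + 175t, n = 14732 - 383t for integer t.
m ≥ 0: smallest is -6731 mod 175 = 94 (at t = 39), with n = -205.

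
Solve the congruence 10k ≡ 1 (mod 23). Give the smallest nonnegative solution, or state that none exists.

7

gcd(23, 10) = 1  (23 = 2*10 + 3, 10 = 3*3 + 1, 3 = 3*1).
1 divides 1, so solutions exist.
Back-substituting, 10*(7) + 23*(-3) = 1.
So 10*(7) ≡ 1 (mod 23); multiply by 1: k ≡ 7 (mod 23).
Smallest nonnegative: k = 7 mod 23 = 7.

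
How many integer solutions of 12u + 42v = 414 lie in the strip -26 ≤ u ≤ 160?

gcd(42, 12) = 6.
By Bézout, 12×(-3) + 42×(1) = 6.
Particular solution: (3, 9).
General solution: u = 3 + 7t, v = 9 - 2t for integer t.
-26 ≤ 3 + 7t ≤ 160 gives t ∈ [-4, 22], which is 27 values.

27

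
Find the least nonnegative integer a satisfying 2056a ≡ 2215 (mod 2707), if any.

gcd(2707, 2056) = 1  (2707 = 1×2056 + 651, 2056 = 3×651 + 103, 651 = 6×103 + 33, 103 = 3×33 + 4, 33 = 8×4 + 1, 4 = 4×1).
1 divides 2215, so solutions exist.
Back-substituting, 2056×(-657) + 2707×(499) = 1.
So 2056×(-657) ≡ 1 (mod 2707); multiply by 2215: a ≡ -1455255 (mod 2707).
Smallest nonnegative: a = -1455255 mod 2707 = 1111.

1111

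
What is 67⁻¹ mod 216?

187

gcd(216, 67) = 1  (216 = 3·67 + 15, 67 = 4·15 + 7, 15 = 2·7 + 1, 7 = 7·1).
Back-substituting, 67·(-29) + 216·(9) = 1.
So 67·-29 ≡ 1 (mod 216), and -29 mod 216 = 187.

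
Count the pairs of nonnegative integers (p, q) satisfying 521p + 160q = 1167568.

14

gcd(521, 160) = 1  (521 = 3*160 + 41, 160 = 3*41 + 37, 41 = 1*37 + 4, 37 = 9*4 + 1, 4 = 4*1).
Back-substituting, 521*(-39) + 160*(127) = 1.
Scale by 1167568: one solution is (-45535152, 148281136). Reduce p mod 160: (48, 7141).
General: p = 48 + 160t, q = 7141 - 521t.
p ≥ 0 ⇒ t ≥ 0; q ≥ 0 ⇒ t ≤ 13. So t ∈ [0, 13]: 14 solutions.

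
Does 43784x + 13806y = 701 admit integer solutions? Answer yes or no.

gcd(43784, 13806):
  43784 = 3·13806 + 2366
  13806 = 5·2366 + 1976
  2366 = 1·1976 + 390
  1976 = 5·390 + 26
  390 = 15·26
so gcd(43784, 13806) = 26.
26 does not divide 701 (remainder 25), so no integer solutions.

no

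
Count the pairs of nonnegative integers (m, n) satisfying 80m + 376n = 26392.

gcd(376, 80):
  376 = 4·80 + 56
  80 = 1·56 + 24
  56 = 2·24 + 8
  24 = 3·8
so gcd(376, 80) = 8.
Back-substitute for Bézout coefficients:
  8 = 56 - 2·24
  ... = 80·(-14) + 376·(3)
Scale by 3299: one solution is (-46186, 9897). Reduce m mod 47: (15, 67).
General: m = 15 + 47t, n = 67 - 10t.
m ≥ 0 ⇒ t ≥ 0; n ≥ 0 ⇒ t ≤ 6. So t ∈ [0, 6]: 7 solutions.

7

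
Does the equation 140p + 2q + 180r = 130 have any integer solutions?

yes

gcd(140, 2):
  140 = 70×2
so gcd(140, 2) = 2.
gcd(2, 180) = 2.
2 divides 130, so integer solutions exist.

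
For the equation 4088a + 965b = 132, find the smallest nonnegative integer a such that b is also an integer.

gcd(4088, 965):
  4088 = 4·965 + 228
  965 = 4·228 + 53
  228 = 4·53 + 16
  53 = 3·16 + 5
  16 = 3·5 + 1
  5 = 5·1
so gcd(4088, 965) = 1.
1 divides 132, so solutions exist.
Back-substitute for Bézout coefficients:
  1 = 16 - 3·5
  ... = 4088·(182) + 965·(-771)
Scale by 132/1 = 132: (a₀, b₀) = (24024, -101772).
General solution: a = 24024 + 965t, b = -101772 - 4088t for integer t.
a ≥ 0: smallest is 24024 mod 965 = 864 (at t = -24), with b = -3660.

864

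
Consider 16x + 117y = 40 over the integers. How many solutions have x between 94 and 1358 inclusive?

11

gcd(117, 16):
  117 = 7×16 + 5
  16 = 3×5 + 1
  5 = 5×1
so gcd(117, 16) = 1.
Back-substitute for Bézout coefficients:
  1 = 16 - 3×5
  ... = 16×(22) + 117×(-3)
Scale by 40: particular solution (880, -120); reduce x mod 117: (61, -8).
General solution: x = 61 + 117t, y = -8 - 16t for integer t.
94 ≤ 61 + 117t ≤ 1358 gives t ∈ [1, 11], which is 11 values.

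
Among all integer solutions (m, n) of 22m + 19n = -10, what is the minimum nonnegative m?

3

gcd(22, 19):
  22 = 1·19 + 3
  19 = 6·3 + 1
  3 = 3·1
so gcd(22, 19) = 1.
1 divides -10, so solutions exist.
Back-substitute for Bézout coefficients:
  1 = 19 - 6·3
  ... = 22·(-6) + 19·(7)
Scale by -10/1 = -10: (m₀, n₀) = (60, -70).
General solution: m = 60 + 19t, n = -70 - 22t for integer t.
m ≥ 0: smallest is 60 mod 19 = 3 (at t = -3), with n = -4.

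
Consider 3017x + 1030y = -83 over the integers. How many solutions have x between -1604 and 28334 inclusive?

29

gcd(3017, 1030):
  3017 = 2*1030 + 957
  1030 = 1*957 + 73
  957 = 13*73 + 8
  73 = 9*8 + 1
  8 = 8*1
so gcd(3017, 1030) = 1.
Back-substitute for Bézout coefficients:
  1 = 73 - 9*8
  ... = 3017*(-127) + 1030*(372)
Scale by -83: particular solution (10541, -30876); reduce x mod 1030: (241, -706).
General solution: x = 241 + 1030t, y = -706 - 3017t for integer t.
-1604 ≤ 241 + 1030t ≤ 28334 gives t ∈ [-1, 27], which is 29 values.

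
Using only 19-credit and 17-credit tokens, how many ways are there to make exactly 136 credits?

Need nonnegative integers with 19j + 17k = 136.
gcd(19, 17) = 1, and 19·(-8) + 17·(9) = 1.
So (j₀, k₀) = (-1088, 1224); general j = -1088 + 17t, k = 1224 - 19t.
j ≥ 0 ⇒ t ≥ 64; k ≥ 0 ⇒ t ≤ 64. That's 1 value of t.

1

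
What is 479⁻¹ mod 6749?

5650

gcd(6749, 479) = 1  (6749 = 14*479 + 43, 479 = 11*43 + 6, 43 = 7*6 + 1, 6 = 6*1).
Back-substituting, 479*(-1099) + 6749*(78) = 1.
So 479*-1099 ≡ 1 (mod 6749), and -1099 mod 6749 = 5650.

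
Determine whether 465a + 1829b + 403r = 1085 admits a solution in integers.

yes

gcd(1829, 465) = 31  (1829 = 3·465 + 434, 465 = 1·434 + 31, 434 = 14·31).
gcd(31, 403) = 31.
31 divides 1085, so integer solutions exist.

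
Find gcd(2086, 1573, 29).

gcd(2086, 1573):
  2086 = 1·1573 + 513
  1573 = 3·513 + 34
  513 = 15·34 + 3
  34 = 11·3 + 1
  3 = 3·1
so gcd(2086, 1573) = 1.
gcd(1, 29) = 1.

1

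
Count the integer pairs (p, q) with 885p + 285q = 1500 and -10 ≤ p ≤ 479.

gcd(885, 285) = 15  (885 = 3×285 + 30, 285 = 9×30 + 15, 30 = 2×15).
Back-substituting, 885×(-9) + 285×(28) = 15.
Scale by 100: particular solution (-900, 2800); reduce p mod 19: (12, -32).
General solution: p = 12 + 19t, q = -32 - 59t for integer t.
-10 ≤ 12 + 19t ≤ 479 gives t ∈ [-1, 24], which is 26 values.

26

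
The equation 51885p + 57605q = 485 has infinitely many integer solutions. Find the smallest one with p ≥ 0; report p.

6697

gcd(57605, 51885) = 5.
5 divides 485, so solutions exist.
By Bézout, 51885*(1138) + 57605*(-1025) = 5.
Scale by 485/5 = 97: (p₀, q₀) = (110386, -99425).
General solution: p = 110386 + 11521t, q = -99425 - 10377t for integer t.
p ≥ 0: smallest is 110386 mod 11521 = 6697 (at t = -9), with q = -6032.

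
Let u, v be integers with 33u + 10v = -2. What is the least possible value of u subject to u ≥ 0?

gcd(33, 10) = 1  (33 = 3×10 + 3, 10 = 3×3 + 1, 3 = 3×1).
1 divides -2, so solutions exist.
Back-substituting, 33×(-3) + 10×(10) = 1.
Scale by -2/1 = -2: (u₀, v₀) = (6, -20).
General solution: u = 6 + 10t, v = -20 - 33t for integer t.
u ≥ 0: smallest is 6 mod 10 = 6 (at t = 0), with v = -20.

6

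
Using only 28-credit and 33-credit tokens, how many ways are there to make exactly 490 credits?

1

Need nonnegative integers with 28j + 33k = 490.
gcd(28, 33) = 1, and 28·(13) + 33·(-11) = 1.
So (j₀, k₀) = (6370, -5390); general j = 6370 + 33t, k = -5390 - 28t.
j ≥ 0 ⇒ t ≥ -193; k ≥ 0 ⇒ t ≤ -193. That's 1 value of t.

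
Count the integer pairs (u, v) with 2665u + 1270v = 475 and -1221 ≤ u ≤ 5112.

gcd(2665, 1270) = 5  (2665 = 2·1270 + 125, 1270 = 10·125 + 20, 125 = 6·20 + 5, 20 = 4·5).
Back-substituting, 2665·(61) + 1270·(-128) = 5.
Scale by 95: particular solution (5795, -12160); reduce u mod 254: (207, -434).
General solution: u = 207 + 254t, v = -434 - 533t for integer t.
-1221 ≤ 207 + 254t ≤ 5112 gives t ∈ [-5, 19], which is 25 values.

25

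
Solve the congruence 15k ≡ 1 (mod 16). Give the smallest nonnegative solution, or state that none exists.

15

gcd(16, 15):
  16 = 1×15 + 1
  15 = 15×1
so gcd(16, 15) = 1.
1 divides 1, so solutions exist.
Back-substitute for Bézout coefficients:
  1 = 16 - 1×15
  ... = 15×(-1) + 16×(1)
So 15×(-1) ≡ 1 (mod 16); multiply by 1: k ≡ -1 (mod 16).
Smallest nonnegative: k = -1 mod 16 = 15.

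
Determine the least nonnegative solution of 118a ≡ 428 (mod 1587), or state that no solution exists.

434

gcd(1587, 118) = 1.
1 divides 428, so solutions exist.
By Bézout, 118×(-659) + 1587×(49) = 1.
So 118×(-659) ≡ 1 (mod 1587); multiply by 428: a ≡ -282052 (mod 1587).
Smallest nonnegative: a = -282052 mod 1587 = 434.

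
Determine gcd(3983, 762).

gcd(3983, 762):
  3983 = 5×762 + 173
  762 = 4×173 + 70
  173 = 2×70 + 33
  70 = 2×33 + 4
  33 = 8×4 + 1
  4 = 4×1
so gcd(3983, 762) = 1.

1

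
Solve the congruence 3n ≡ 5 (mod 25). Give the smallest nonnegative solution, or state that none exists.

gcd(25, 3) = 1.
1 divides 5, so solutions exist.
By Bézout, 3·(-8) + 25·(1) = 1.
So 3·(-8) ≡ 1 (mod 25); multiply by 5: n ≡ -40 (mod 25).
Smallest nonnegative: n = -40 mod 25 = 10.

10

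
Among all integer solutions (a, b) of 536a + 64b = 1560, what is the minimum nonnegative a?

gcd(536, 64):
  536 = 8·64 + 24
  64 = 2·24 + 16
  24 = 1·16 + 8
  16 = 2·8
so gcd(536, 64) = 8.
8 divides 1560, so solutions exist.
Back-substitute for Bézout coefficients:
  8 = 24 - 1·16
  ... = 536·(3) + 64·(-25)
Scale by 1560/8 = 195: (a₀, b₀) = (585, -4875).
General solution: a = 585 + 8t, b = -4875 - 67t for integer t.
a ≥ 0: smallest is 585 mod 8 = 1 (at t = -73), with b = 16.

1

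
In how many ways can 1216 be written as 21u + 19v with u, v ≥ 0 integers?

4

gcd(21, 19):
  21 = 1·19 + 2
  19 = 9·2 + 1
  2 = 2·1
so gcd(21, 19) = 1.
Back-substitute for Bézout coefficients:
  1 = 19 - 9·2
  ... = 21·(-9) + 19·(10)
Scale by 1216: one solution is (-10944, 12160). Reduce u mod 19: (0, 64).
General: u = 0 + 19t, v = 64 - 21t.
u ≥ 0 ⇒ t ≥ 0; v ≥ 0 ⇒ t ≤ 3. So t ∈ [0, 3]: 4 solutions.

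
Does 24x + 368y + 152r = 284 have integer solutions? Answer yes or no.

no

gcd(368, 24) = 8  (368 = 15·24 + 8, 24 = 3·8).
gcd(8, 152) = 8.
8 does not divide 284 (remainder 4), so no integer solutions.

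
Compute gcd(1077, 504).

3

gcd(1077, 504):
  1077 = 2*504 + 69
  504 = 7*69 + 21
  69 = 3*21 + 6
  21 = 3*6 + 3
  6 = 2*3
so gcd(1077, 504) = 3.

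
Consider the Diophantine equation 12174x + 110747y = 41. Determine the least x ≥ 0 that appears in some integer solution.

gcd(110747, 12174):
  110747 = 9*12174 + 1181
  12174 = 10*1181 + 364
  1181 = 3*364 + 89
  364 = 4*89 + 8
  89 = 11*8 + 1
  8 = 8*1
so gcd(110747, 12174) = 1.
1 divides 41, so solutions exist.
Back-substitute for Bézout coefficients:
  1 = 89 - 11*8
  ... = 12174*(-13691) + 110747*(1505)
Scale by 41/1 = 41: (x₀, y₀) = (-561331, 61705).
General solution: x = -561331 + 110747t, y = 61705 - 12174t for integer t.
x ≥ 0: smallest is -561331 mod 110747 = 103151 (at t = 6), with y = -11339.

103151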